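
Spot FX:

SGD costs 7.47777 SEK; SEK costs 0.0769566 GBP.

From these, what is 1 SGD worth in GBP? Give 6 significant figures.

SGD/GBP = 0.575464

1 SGD × 7.47777 = 7.47777 SEK
7.47777 SEK × 0.0769566 = 0.575464 GBP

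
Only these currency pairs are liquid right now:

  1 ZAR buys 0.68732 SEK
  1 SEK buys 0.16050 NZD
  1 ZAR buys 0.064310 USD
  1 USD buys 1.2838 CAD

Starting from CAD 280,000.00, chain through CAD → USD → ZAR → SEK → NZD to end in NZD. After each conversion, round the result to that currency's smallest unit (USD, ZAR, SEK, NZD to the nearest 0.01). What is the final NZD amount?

CAD 280,000.00 ÷ 1.2838 = USD 218,102.51
USD 218,102.51 ÷ 0.064310 = ZAR 3,391,424.51
ZAR 3,391,424.51 × 0.68732 = SEK 2,330,993.89
SEK 2,330,993.89 × 0.16050 = NZD 374,124.52

NZD 374,124.52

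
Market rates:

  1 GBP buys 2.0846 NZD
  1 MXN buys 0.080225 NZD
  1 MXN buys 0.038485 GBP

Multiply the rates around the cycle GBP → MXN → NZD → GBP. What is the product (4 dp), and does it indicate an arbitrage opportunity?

1.0000 (no arbitrage)

Around GBP → MXN → NZD → GBP: 1 ÷ 0.038485 × 0.080225 ÷ 2.0846 = 0.999990
Product ≈ 1 (deviation 0.001%, within rounding noise).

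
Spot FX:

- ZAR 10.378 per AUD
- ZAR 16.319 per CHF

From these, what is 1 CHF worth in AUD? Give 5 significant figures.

CHF/AUD = 1.5725

1 CHF × 16.319 = 16.319 ZAR
16.319 ZAR ÷ 10.378 = 1.57246 AUD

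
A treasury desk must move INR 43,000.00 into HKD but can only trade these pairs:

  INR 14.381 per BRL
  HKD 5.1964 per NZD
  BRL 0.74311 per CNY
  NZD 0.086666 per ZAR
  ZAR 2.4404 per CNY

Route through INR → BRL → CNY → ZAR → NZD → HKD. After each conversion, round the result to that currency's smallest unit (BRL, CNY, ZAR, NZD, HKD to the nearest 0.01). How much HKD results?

INR 43,000.00 ÷ 14.381 = BRL 2,990.06
BRL 2,990.06 ÷ 0.74311 = CNY 4,023.71
CNY 4,023.71 × 2.4404 = ZAR 9,819.46
ZAR 9,819.46 × 0.086666 = NZD 851.01
NZD 851.01 × 5.1964 = HKD 4,422.19

HKD 4,422.19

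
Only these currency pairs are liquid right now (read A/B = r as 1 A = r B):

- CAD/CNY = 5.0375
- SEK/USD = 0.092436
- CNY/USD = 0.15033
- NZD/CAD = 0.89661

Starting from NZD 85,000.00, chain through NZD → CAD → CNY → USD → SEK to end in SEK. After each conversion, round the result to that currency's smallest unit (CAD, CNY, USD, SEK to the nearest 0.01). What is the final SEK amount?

NZD 85,000.00 × 0.89661 = CAD 76,211.85
CAD 76,211.85 × 5.0375 = CNY 383,917.19
CNY 383,917.19 × 0.15033 = USD 57,714.27
USD 57,714.27 ÷ 0.092436 = SEK 624,370.05

SEK 624,370.05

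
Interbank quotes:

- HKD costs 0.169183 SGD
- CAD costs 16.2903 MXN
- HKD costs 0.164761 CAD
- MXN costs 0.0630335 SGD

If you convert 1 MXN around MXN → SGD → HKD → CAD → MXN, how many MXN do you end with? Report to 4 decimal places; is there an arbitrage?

1.0000 (no arbitrage)

Around MXN → SGD → HKD → CAD → MXN: 1 × 0.0630335 ÷ 0.169183 × 0.164761 × 16.2903 = 0.999996
Product ≈ 1 (deviation 0.000%, within rounding noise).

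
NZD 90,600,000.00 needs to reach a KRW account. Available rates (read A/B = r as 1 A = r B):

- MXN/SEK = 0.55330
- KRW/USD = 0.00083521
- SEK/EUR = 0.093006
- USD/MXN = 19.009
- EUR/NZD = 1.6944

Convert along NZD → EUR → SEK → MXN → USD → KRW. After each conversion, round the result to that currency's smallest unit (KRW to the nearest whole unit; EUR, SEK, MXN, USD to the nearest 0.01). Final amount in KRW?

NZD 90,600,000.00 ÷ 1.6944 = EUR 53,470,254.96
EUR 53,470,254.96 ÷ 0.093006 = SEK 574,911,886.98
SEK 574,911,886.98 ÷ 0.55330 = MXN 1,039,059,980.08
MXN 1,039,059,980.08 ÷ 19.009 = USD 54,661,475.09
USD 54,661,475.09 ÷ 0.00083521 = KRW 65,446,384,849

KRW 65,446,384,849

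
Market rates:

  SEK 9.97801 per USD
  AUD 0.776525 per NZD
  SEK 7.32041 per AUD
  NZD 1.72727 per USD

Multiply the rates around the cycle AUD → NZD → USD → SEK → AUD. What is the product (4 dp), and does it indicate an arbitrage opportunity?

Around AUD → NZD → USD → SEK → AUD: 1 ÷ 0.776525 ÷ 1.72727 × 9.97801 ÷ 7.32041 = 1.016232
Product > 1; profitable direction is AUD → NZD → USD → SEK → AUD.

1.0162 (arbitrage exists)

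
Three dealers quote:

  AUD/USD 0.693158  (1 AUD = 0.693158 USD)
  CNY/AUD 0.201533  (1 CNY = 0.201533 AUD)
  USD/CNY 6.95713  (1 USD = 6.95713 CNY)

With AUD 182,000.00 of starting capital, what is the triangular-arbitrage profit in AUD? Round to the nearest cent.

Profitable loop is AUD → CNY → USD → AUD:
AUD 182,000.00 ÷ 0.201533 = CNY 903,077.91
CNY 903,077.91 ÷ 6.95713 = USD 129,806.10
USD 129,806.10 ÷ 0.693158 = AUD 187,267.69
Profit = AUD 187,267.69 − AUD 182,000.00

Profit: AUD 5,267.69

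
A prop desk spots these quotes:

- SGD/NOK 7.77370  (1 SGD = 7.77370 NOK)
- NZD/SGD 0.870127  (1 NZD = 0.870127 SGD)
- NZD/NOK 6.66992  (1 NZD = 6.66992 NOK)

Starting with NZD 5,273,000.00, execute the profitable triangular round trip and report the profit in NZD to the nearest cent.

Profitable loop is NZD → SGD → NOK → NZD:
NZD 5,273,000.00 × 0.870127 = SGD 4,588,179.67
SGD 4,588,179.67 × 7.77370 = NOK 35,667,132.31
NOK 35,667,132.31 ÷ 6.66992 = NZD 5,347,460.29
Profit = NZD 5,347,460.29 − NZD 5,273,000.00

Profit: NZD 74,460.29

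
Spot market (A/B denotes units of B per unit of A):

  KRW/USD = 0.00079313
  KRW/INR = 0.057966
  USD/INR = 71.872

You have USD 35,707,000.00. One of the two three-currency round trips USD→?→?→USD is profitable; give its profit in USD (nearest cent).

Profit: USD 602,693.97

Profitable loop is USD → KRW → INR → USD:
USD 35,707,000.00 ÷ 0.00079313 = KRW 45,020,362,362
KRW 45,020,362,362 × 0.057966 = INR 2,609,650,324.66
INR 2,609,650,324.66 ÷ 71.872 = USD 36,309,693.97
Profit = USD 36,309,693.97 − USD 35,707,000.00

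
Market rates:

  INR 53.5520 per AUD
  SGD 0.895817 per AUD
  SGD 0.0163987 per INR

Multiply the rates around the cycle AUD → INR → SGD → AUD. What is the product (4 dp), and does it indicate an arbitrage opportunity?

0.9803 (arbitrage exists)

Around AUD → INR → SGD → AUD: 1 × 53.5520 × 0.0163987 ÷ 0.895817 = 0.980315
Product < 1; profitable direction is AUD → SGD → INR → AUD.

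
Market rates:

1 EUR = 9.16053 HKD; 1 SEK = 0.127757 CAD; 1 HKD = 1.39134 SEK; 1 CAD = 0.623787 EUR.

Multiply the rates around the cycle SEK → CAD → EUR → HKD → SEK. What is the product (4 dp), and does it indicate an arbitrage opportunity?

Around SEK → CAD → EUR → HKD → SEK: 1 × 0.127757 × 0.623787 × 9.16053 × 1.39134 = 1.015722
Product > 1; profitable direction is SEK → CAD → EUR → HKD → SEK.

1.0157 (arbitrage exists)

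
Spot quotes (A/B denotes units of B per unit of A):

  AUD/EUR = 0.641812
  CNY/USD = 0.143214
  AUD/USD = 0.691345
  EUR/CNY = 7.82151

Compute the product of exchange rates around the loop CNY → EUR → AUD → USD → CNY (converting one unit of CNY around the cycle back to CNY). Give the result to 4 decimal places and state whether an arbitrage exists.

0.9616 (arbitrage exists)

Around CNY → EUR → AUD → USD → CNY: 1 ÷ 7.82151 ÷ 0.641812 × 0.691345 ÷ 0.143214 = 0.961636
Product < 1; profitable direction is CNY → USD → AUD → EUR → CNY.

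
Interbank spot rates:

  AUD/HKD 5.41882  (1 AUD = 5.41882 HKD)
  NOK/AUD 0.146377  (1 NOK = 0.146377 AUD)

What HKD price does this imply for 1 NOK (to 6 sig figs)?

1 NOK × 0.146377 = 0.146377 AUD
0.146377 AUD × 5.41882 = 0.793191 HKD

NOK/HKD = 0.793191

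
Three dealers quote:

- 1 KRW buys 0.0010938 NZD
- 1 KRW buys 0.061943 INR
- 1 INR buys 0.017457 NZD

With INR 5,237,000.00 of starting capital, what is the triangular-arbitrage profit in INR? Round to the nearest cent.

Profit: INR 60,349.73

Profitable loop is INR → KRW → NZD → INR:
INR 5,237,000.00 ÷ 0.061943 = KRW 84,545,469
KRW 84,545,469 × 0.0010938 = NZD 92,475.83
NZD 92,475.83 ÷ 0.017457 = INR 5,297,349.73
Profit = INR 5,297,349.73 − INR 5,237,000.00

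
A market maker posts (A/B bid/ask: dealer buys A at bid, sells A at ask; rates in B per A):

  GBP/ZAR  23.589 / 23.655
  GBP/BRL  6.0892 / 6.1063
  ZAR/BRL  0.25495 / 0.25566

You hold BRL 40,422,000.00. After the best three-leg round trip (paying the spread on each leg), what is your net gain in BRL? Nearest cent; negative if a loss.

Best loop BRL → ZAR → GBP → BRL:
BRL 40,422,000.00 ÷ 0.25566 (buy ZAR at ask) = ZAR 158,108,425.25
ZAR 158,108,425.25 ÷ 23.655 (buy GBP at ask) = GBP 6,683,932.58
GBP 6,683,932.58 × 6.0892 (sell GBP at bid) = BRL 40,699,802.28

Net profit: BRL 277,802.28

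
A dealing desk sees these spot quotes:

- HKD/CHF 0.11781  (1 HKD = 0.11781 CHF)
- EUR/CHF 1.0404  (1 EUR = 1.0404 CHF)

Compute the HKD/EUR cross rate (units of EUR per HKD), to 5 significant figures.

1 HKD × 0.11781 = 0.11781 CHF
0.11781 CHF ÷ 1.0404 = 0.113235 EUR

HKD/EUR = 0.11324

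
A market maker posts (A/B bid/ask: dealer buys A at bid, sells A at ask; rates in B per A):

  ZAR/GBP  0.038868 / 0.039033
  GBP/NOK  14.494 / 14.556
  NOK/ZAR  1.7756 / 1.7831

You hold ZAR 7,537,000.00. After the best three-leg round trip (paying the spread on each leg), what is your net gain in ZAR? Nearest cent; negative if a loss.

Net profit: ZAR 2,179.83

Best loop ZAR → GBP → NOK → ZAR:
ZAR 7,537,000.00 × 0.038868 (sell ZAR at bid) = GBP 292,948.12
GBP 292,948.12 × 14.494 (sell GBP at bid) = NOK 4,245,989.99
NOK 4,245,989.99 × 1.7756 (sell NOK at bid) = ZAR 7,539,179.83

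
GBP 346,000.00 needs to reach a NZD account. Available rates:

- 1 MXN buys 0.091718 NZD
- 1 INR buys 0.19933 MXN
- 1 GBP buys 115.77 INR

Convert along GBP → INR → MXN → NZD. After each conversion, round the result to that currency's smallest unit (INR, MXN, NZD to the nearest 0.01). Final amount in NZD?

NZD 732,317.44

GBP 346,000.00 × 115.77 = INR 40,056,420.00
INR 40,056,420.00 × 0.19933 = MXN 7,984,446.20
MXN 7,984,446.20 × 0.091718 = NZD 732,317.44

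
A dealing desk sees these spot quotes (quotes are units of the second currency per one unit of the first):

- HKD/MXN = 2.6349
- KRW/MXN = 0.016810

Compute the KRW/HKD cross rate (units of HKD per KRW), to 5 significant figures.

1 KRW × 0.016810 = 0.01681 MXN
0.01681 MXN ÷ 2.6349 = 0.00637975 HKD

KRW/HKD = 0.0063797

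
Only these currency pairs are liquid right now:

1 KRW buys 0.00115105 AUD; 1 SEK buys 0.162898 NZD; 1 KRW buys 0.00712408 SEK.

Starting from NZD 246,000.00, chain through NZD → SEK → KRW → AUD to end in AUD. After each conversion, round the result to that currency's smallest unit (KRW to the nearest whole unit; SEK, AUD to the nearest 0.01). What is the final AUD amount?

AUD 243,997.15

NZD 246,000.00 ÷ 0.162898 = SEK 1,510,147.45
SEK 1,510,147.45 ÷ 0.00712408 = KRW 211,977,890
KRW 211,977,890 × 0.00115105 = AUD 243,997.15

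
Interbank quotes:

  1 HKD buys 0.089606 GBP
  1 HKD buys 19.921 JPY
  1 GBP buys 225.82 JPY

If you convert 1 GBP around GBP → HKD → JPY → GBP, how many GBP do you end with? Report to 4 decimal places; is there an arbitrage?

0.9845 (arbitrage exists)

Around GBP → HKD → JPY → GBP: 1 ÷ 0.089606 × 19.921 ÷ 225.82 = 0.984491
Product < 1; profitable direction is GBP → JPY → HKD → GBP.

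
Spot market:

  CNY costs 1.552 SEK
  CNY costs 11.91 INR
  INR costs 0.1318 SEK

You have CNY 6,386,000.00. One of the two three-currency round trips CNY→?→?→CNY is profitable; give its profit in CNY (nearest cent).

Profitable loop is CNY → INR → SEK → CNY:
CNY 6,386,000.00 × 11.91 = INR 76,057,260.00
INR 76,057,260.00 × 0.1318 = SEK 10,024,346.87
SEK 10,024,346.87 ÷ 1.552 = CNY 6,458,986.38
Profit = CNY 6,458,986.38 − CNY 6,386,000.00

Profit: CNY 72,986.38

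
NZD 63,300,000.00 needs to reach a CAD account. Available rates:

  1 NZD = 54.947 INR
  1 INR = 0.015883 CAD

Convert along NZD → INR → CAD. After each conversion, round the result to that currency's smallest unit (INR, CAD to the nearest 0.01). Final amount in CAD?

NZD 63,300,000.00 × 54.947 = INR 3,478,145,100.00
INR 3,478,145,100.00 × 0.015883 = CAD 55,243,378.62

CAD 55,243,378.62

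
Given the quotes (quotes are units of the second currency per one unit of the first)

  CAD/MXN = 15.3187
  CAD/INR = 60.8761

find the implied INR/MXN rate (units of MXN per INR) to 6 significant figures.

INR/MXN = 0.251637

1 INR ÷ 60.8761 = 0.0164268 CAD
0.0164268 CAD × 15.3187 = 0.251637 MXN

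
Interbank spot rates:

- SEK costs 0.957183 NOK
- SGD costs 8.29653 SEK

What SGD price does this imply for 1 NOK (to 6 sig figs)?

1 NOK ÷ 0.957183 = 1.04473 SEK
1.04473 SEK ÷ 8.29653 = 0.125924 SGD

NOK/SGD = 0.125924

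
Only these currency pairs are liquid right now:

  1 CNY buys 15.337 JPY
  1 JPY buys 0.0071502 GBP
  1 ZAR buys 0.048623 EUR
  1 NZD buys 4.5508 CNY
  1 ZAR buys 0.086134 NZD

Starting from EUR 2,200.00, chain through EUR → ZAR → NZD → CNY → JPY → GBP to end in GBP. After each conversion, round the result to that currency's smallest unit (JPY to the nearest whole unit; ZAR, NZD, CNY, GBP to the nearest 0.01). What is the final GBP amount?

GBP 1,944.93

EUR 2,200.00 ÷ 0.048623 = ZAR 45,246.08
ZAR 45,246.08 × 0.086134 = NZD 3,897.23
NZD 3,897.23 × 4.5508 = CNY 17,735.51
CNY 17,735.51 × 15.337 = JPY 272,010
JPY 272,010 × 0.0071502 = GBP 1,944.93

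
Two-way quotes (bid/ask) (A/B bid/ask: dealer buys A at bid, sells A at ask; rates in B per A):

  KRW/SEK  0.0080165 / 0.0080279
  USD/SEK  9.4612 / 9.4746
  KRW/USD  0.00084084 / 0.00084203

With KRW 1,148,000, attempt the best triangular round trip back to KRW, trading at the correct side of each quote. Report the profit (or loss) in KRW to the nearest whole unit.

Best loop KRW → SEK → USD → KRW:
KRW 1,148,000 × 0.0080165 (sell KRW at bid) = SEK 9,202.94
SEK 9,202.94 ÷ 9.4746 (buy USD at ask) = USD 971.33
USD 971.33 ÷ 0.00084203 (buy KRW at ask) = KRW 1,153,555

Net profit: KRW 5,555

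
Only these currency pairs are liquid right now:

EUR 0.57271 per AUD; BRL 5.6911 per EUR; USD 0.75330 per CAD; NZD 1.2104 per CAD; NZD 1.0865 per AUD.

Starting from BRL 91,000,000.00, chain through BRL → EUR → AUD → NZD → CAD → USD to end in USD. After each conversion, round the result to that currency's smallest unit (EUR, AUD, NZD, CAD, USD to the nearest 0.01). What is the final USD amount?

BRL 91,000,000.00 ÷ 5.6911 = EUR 15,989,878.93
EUR 15,989,878.93 ÷ 0.57271 = AUD 27,919,678.25
AUD 27,919,678.25 × 1.0865 = NZD 30,334,730.42
NZD 30,334,730.42 ÷ 1.2104 = CAD 25,061,740.27
CAD 25,061,740.27 × 0.75330 = USD 18,879,008.95

USD 18,879,008.95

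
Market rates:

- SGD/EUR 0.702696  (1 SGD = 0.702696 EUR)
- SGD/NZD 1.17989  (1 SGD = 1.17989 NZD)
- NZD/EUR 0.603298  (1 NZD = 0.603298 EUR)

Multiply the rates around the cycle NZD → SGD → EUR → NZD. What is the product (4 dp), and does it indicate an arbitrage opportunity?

0.9872 (arbitrage exists)

Around NZD → SGD → EUR → NZD: 1 ÷ 1.17989 × 0.702696 ÷ 0.603298 = 0.987175
Product < 1; profitable direction is NZD → EUR → SGD → NZD.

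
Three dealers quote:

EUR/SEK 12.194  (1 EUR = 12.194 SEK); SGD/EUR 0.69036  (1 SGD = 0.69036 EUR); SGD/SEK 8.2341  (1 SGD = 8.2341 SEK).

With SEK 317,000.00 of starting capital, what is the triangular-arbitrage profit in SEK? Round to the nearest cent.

Profitable loop is SEK → SGD → EUR → SEK:
SEK 317,000.00 ÷ 8.2341 = SGD 38,498.44
SGD 38,498.44 × 0.69036 = EUR 26,577.78
EUR 26,577.78 × 12.194 = SEK 324,089.48
Profit = SEK 324,089.48 − SEK 317,000.00

Profit: SEK 7,089.48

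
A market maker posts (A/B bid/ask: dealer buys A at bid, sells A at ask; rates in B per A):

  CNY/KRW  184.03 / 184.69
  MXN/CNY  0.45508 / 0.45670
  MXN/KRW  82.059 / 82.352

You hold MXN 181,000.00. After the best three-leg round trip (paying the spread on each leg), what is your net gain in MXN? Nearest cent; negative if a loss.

Net profit: MXN 3,069.06

Best loop MXN → CNY → KRW → MXN:
MXN 181,000.00 × 0.45508 (sell MXN at bid) = CNY 82,369.48
CNY 82,369.48 × 184.03 (sell CNY at bid) = KRW 15,158,455
KRW 15,158,455 ÷ 82.352 (buy MXN at ask) = MXN 184,069.06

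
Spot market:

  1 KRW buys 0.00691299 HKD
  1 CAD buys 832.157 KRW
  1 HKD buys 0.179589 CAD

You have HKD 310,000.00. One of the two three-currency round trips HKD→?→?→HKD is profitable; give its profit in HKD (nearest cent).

Profitable loop is HKD → CAD → KRW → HKD:
HKD 310,000.00 × 0.179589 = CAD 55,672.59
CAD 55,672.59 × 832.157 = KRW 46,328,335
KRW 46,328,335 × 0.00691299 = HKD 320,267.32
Profit = HKD 320,267.32 − HKD 310,000.00

Profit: HKD 10,267.32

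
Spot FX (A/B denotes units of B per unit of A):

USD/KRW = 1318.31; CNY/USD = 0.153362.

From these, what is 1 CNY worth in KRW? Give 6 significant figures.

CNY/KRW = 202.179

1 CNY × 0.153362 = 0.153362 USD
0.153362 USD × 1318.31 = 202.179 KRW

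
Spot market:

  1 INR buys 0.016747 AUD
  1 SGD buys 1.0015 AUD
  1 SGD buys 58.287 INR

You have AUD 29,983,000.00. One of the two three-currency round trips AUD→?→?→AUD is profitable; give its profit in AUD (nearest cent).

Profitable loop is AUD → INR → SGD → AUD:
AUD 29,983,000.00 ÷ 0.016747 = INR 1,790,350,510.54
INR 1,790,350,510.54 ÷ 58.287 = SGD 30,716,120.41
SGD 30,716,120.41 × 1.0015 = AUD 30,762,194.59
Profit = AUD 30,762,194.59 − AUD 29,983,000.00

Profit: AUD 779,194.59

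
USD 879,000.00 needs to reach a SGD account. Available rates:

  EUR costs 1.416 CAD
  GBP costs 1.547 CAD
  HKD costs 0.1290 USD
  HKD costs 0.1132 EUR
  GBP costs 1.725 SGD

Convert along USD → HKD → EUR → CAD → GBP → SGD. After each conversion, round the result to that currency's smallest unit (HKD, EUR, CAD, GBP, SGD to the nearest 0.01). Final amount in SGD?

SGD 1,217,888.80

USD 879,000.00 ÷ 0.1290 = HKD 6,813,953.49
HKD 6,813,953.49 × 0.1132 = EUR 771,339.54
EUR 771,339.54 × 1.416 = CAD 1,092,216.79
CAD 1,092,216.79 ÷ 1.547 = GBP 706,022.49
GBP 706,022.49 × 1.725 = SGD 1,217,888.80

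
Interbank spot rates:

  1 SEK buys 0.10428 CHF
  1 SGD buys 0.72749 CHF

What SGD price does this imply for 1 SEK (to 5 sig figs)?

SEK/SGD = 0.14334

1 SEK × 0.10428 = 0.10428 CHF
0.10428 CHF ÷ 0.72749 = 0.143342 SGD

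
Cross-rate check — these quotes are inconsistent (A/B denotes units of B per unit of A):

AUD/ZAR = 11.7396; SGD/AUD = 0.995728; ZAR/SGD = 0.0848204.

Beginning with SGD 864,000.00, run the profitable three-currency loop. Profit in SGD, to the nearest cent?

Profitable loop is SGD → ZAR → AUD → SGD:
SGD 864,000.00 ÷ 0.0848204 = ZAR 10,186,228.78
ZAR 10,186,228.78 ÷ 11.7396 = AUD 867,681.08
AUD 867,681.08 ÷ 0.995728 = SGD 871,403.71
Profit = SGD 871,403.71 − SGD 864,000.00

Profit: SGD 7,403.71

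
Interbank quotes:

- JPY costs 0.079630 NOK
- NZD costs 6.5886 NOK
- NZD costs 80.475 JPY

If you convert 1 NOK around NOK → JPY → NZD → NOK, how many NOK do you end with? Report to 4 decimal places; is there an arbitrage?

Around NOK → JPY → NZD → NOK: 1 ÷ 0.079630 ÷ 80.475 × 6.5886 = 1.028148
Product > 1; profitable direction is NOK → JPY → NZD → NOK.

1.0281 (arbitrage exists)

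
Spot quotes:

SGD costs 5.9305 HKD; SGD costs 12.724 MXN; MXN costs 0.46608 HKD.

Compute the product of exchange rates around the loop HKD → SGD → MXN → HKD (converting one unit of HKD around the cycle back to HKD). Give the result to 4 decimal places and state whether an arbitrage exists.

1.0000 (no arbitrage)

Around HKD → SGD → MXN → HKD: 1 ÷ 5.9305 × 12.724 × 0.46608 = 0.999983
Product ≈ 1 (deviation 0.002%, within rounding noise).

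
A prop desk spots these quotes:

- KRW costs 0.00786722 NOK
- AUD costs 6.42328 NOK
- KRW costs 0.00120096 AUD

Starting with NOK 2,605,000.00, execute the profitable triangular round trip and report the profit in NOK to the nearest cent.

Profitable loop is NOK → AUD → KRW → NOK:
NOK 2,605,000.00 ÷ 6.42328 = AUD 405,556.04
AUD 405,556.04 ÷ 0.00120096 = KRW 337,693,212
KRW 337,693,212 × 0.00786722 = NOK 2,656,706.79
Profit = NOK 2,656,706.79 − NOK 2,605,000.00

Profit: NOK 51,706.79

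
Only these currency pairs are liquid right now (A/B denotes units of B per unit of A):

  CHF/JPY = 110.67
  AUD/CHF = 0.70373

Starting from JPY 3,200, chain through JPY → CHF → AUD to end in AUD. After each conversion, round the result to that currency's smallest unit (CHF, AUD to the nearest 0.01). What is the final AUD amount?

AUD 41.08

JPY 3,200 ÷ 110.67 = CHF 28.91
CHF 28.91 ÷ 0.70373 = AUD 41.08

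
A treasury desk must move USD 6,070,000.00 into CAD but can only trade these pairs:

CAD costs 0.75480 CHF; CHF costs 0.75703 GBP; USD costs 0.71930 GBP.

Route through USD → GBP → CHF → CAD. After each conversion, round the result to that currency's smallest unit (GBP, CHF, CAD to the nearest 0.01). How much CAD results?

CAD 7,641,062.81

USD 6,070,000.00 × 0.71930 = GBP 4,366,151.00
GBP 4,366,151.00 ÷ 0.75703 = CHF 5,767,474.21
CHF 5,767,474.21 ÷ 0.75480 = CAD 7,641,062.81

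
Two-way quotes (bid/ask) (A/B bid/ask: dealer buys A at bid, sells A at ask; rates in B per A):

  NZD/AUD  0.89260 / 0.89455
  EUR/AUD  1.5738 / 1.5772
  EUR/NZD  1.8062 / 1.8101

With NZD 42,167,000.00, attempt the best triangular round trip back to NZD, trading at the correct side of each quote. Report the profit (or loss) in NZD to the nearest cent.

Best loop NZD → AUD → EUR → NZD:
NZD 42,167,000.00 × 0.89260 (sell NZD at bid) = AUD 37,638,264.20
AUD 37,638,264.20 ÷ 1.5772 (buy EUR at ask) = EUR 23,863,976.79
EUR 23,863,976.79 × 1.8062 (sell EUR at bid) = NZD 43,103,114.89

Net profit: NZD 936,114.89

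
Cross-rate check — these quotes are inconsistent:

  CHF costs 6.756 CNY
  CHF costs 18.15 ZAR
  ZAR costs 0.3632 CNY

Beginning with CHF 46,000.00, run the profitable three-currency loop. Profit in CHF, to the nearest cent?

Profitable loop is CHF → CNY → ZAR → CHF:
CHF 46,000.00 × 6.756 = CNY 310,776.00
CNY 310,776.00 ÷ 0.3632 = ZAR 855,660.79
ZAR 855,660.79 ÷ 18.15 = CHF 47,143.85
Profit = CHF 47,143.85 − CHF 46,000.00

Profit: CHF 1,143.85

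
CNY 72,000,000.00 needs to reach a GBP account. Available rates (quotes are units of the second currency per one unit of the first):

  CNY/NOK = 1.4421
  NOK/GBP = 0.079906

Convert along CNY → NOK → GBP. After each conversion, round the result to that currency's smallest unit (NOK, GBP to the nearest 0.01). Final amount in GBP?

CNY 72,000,000.00 × 1.4421 = NOK 103,831,200.00
NOK 103,831,200.00 × 0.079906 = GBP 8,296,735.87

GBP 8,296,735.87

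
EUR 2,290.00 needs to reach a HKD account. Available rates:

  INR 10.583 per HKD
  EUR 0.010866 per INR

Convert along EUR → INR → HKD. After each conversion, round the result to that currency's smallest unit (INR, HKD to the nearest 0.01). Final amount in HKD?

HKD 19,913.93

EUR 2,290.00 ÷ 0.010866 = INR 210,749.13
INR 210,749.13 ÷ 10.583 = HKD 19,913.93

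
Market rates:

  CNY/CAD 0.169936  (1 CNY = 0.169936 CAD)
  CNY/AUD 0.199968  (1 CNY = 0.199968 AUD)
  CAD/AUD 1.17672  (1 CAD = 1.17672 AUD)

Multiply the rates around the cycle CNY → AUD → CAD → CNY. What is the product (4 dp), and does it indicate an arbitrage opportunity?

Around CNY → AUD → CAD → CNY: 1 × 0.199968 ÷ 1.17672 ÷ 0.169936 = 1.000005
Product ≈ 1 (deviation 0.000%, within rounding noise).

1.0000 (no arbitrage)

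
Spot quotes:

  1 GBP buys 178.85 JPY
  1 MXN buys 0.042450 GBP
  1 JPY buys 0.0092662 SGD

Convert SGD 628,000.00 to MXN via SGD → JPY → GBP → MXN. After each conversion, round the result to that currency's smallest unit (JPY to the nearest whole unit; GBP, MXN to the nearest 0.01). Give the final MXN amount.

SGD 628,000.00 ÷ 0.0092662 = JPY 67,773,197
JPY 67,773,197 ÷ 178.85 = GBP 378,938.76
GBP 378,938.76 ÷ 0.042450 = MXN 8,926,708.13

MXN 8,926,708.13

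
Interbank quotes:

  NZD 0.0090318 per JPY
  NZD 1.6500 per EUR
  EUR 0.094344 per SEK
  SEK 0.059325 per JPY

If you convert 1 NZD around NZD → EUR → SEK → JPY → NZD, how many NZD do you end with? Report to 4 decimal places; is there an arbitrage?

0.9780 (arbitrage exists)

Around NZD → EUR → SEK → JPY → NZD: 1 ÷ 1.6500 ÷ 0.094344 ÷ 0.059325 × 0.0090318 = 0.977999
Product < 1; profitable direction is NZD → JPY → SEK → EUR → NZD.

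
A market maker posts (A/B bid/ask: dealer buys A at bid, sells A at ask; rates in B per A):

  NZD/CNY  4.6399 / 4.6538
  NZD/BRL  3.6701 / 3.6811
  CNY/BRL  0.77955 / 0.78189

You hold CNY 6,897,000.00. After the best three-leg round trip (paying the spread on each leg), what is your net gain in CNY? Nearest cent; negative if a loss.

Net profit: CNY 59,403.26

Best loop CNY → NZD → BRL → CNY:
CNY 6,897,000.00 ÷ 4.6538 (buy NZD at ask) = NZD 1,482,014.70
NZD 1,482,014.70 × 3.6701 (sell NZD at bid) = BRL 5,439,142.14
BRL 5,439,142.14 ÷ 0.78189 (buy CNY at ask) = CNY 6,956,403.26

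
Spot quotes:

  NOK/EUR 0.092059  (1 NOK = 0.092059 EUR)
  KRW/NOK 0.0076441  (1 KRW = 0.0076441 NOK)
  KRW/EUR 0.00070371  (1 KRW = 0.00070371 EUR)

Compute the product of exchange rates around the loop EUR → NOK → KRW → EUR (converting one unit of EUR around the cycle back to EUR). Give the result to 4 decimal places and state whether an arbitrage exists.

1.0000 (no arbitrage)

Around EUR → NOK → KRW → EUR: 1 ÷ 0.092059 ÷ 0.0076441 × 0.00070371 = 1.000003
Product ≈ 1 (deviation 0.000%, within rounding noise).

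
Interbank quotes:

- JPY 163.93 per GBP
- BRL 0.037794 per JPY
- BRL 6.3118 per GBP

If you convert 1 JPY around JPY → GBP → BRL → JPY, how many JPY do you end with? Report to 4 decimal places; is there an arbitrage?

1.0188 (arbitrage exists)

Around JPY → GBP → BRL → JPY: 1 ÷ 163.93 × 6.3118 ÷ 0.037794 = 1.018760
Product > 1; profitable direction is JPY → GBP → BRL → JPY.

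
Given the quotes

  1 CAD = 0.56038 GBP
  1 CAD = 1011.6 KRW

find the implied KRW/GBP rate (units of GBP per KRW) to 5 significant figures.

1 KRW ÷ 1011.6 = 0.000988533 CAD
0.000988533 CAD × 0.56038 = 0.000553954 GBP

KRW/GBP = 0.00055395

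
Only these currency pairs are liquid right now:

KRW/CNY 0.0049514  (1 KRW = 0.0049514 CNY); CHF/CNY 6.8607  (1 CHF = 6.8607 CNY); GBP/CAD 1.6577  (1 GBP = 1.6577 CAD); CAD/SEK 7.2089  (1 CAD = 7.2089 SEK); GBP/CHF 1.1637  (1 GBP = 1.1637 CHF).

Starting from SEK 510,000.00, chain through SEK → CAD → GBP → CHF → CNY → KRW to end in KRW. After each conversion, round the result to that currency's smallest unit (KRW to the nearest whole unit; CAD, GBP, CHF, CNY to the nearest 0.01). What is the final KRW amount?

KRW 68,813,982

SEK 510,000.00 ÷ 7.2089 = CAD 70,745.88
CAD 70,745.88 ÷ 1.6577 = GBP 42,677.13
GBP 42,677.13 × 1.1637 = CHF 49,663.38
CHF 49,663.38 × 6.8607 = CNY 340,725.55
CNY 340,725.55 ÷ 0.0049514 = KRW 68,813,982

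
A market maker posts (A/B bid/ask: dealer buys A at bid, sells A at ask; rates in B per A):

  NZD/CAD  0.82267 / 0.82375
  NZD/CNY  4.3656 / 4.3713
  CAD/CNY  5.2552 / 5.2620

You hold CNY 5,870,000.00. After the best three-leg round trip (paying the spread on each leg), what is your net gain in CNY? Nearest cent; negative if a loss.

Best loop CNY → CAD → NZD → CNY:
CNY 5,870,000.00 ÷ 5.2620 (buy CAD at ask) = CAD 1,115,545.42
CAD 1,115,545.42 ÷ 0.82375 (buy NZD at ask) = NZD 1,354,228.13
NZD 1,354,228.13 × 4.3656 (sell NZD at bid) = CNY 5,912,018.31

Net profit: CNY 42,018.31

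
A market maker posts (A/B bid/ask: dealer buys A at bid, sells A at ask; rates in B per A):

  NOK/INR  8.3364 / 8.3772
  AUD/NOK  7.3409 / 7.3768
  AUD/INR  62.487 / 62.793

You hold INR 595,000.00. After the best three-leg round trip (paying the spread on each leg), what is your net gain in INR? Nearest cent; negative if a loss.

Best loop INR → NOK → AUD → INR:
INR 595,000.00 ÷ 8.3772 (buy NOK at ask) = NOK 71,026.12
NOK 71,026.12 ÷ 7.3768 (buy AUD at ask) = AUD 9,628.31
AUD 9,628.31 × 62.487 (sell AUD at bid) = INR 601,644.22

Net profit: INR 6,644.22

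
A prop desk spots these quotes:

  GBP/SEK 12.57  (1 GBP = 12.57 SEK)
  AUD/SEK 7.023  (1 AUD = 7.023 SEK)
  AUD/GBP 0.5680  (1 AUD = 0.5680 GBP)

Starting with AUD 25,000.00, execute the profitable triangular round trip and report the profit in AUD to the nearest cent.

Profitable loop is AUD → GBP → SEK → AUD:
AUD 25,000.00 × 0.5680 = GBP 14,200.00
GBP 14,200.00 × 12.57 = SEK 178,494.00
SEK 178,494.00 ÷ 7.023 = AUD 25,415.63
Profit = AUD 25,415.63 − AUD 25,000.00

Profit: AUD 415.63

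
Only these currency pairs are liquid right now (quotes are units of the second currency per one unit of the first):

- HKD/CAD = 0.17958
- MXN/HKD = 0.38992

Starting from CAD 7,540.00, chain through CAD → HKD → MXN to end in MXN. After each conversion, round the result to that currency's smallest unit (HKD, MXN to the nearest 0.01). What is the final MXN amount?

CAD 7,540.00 ÷ 0.17958 = HKD 41,986.86
HKD 41,986.86 ÷ 0.38992 = MXN 107,680.70

MXN 107,680.70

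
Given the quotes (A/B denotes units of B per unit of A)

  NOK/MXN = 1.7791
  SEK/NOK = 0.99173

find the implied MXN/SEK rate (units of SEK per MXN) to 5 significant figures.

1 MXN ÷ 1.7791 = 0.562082 NOK
0.562082 NOK ÷ 0.99173 = 0.566769 SEK

MXN/SEK = 0.56677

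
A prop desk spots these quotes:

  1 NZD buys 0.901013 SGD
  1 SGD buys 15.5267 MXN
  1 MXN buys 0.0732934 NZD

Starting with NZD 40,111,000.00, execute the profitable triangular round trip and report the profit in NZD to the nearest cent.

Profitable loop is NZD → SGD → MXN → NZD:
NZD 40,111,000.00 × 0.901013 = SGD 36,140,532.44
SGD 36,140,532.44 × 15.5267 = MXN 561,143,205.08
MXN 561,143,205.08 × 0.0732934 = NZD 41,128,093.39
Profit = NZD 41,128,093.39 − NZD 40,111,000.00

Profit: NZD 1,017,093.39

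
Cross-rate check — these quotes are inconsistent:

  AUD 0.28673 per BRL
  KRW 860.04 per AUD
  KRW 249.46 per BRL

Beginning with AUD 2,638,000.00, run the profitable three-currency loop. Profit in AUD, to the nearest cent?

Profit: AUD 30,602.72

Profitable loop is AUD → BRL → KRW → AUD:
AUD 2,638,000.00 ÷ 0.28673 = BRL 9,200,292.96
BRL 9,200,292.96 × 249.46 = KRW 2,295,105,081
KRW 2,295,105,081 ÷ 860.04 = AUD 2,668,602.72
Profit = AUD 2,668,602.72 − AUD 2,638,000.00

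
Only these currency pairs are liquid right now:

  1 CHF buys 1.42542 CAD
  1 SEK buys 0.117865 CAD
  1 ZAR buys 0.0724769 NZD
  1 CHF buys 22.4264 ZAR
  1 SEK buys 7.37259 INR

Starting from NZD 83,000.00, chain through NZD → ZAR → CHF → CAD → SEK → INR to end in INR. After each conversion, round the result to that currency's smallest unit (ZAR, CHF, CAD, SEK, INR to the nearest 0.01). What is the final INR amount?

NZD 83,000.00 ÷ 0.0724769 = ZAR 1,145,192.47
ZAR 1,145,192.47 ÷ 22.4264 = CHF 51,064.48
CHF 51,064.48 × 1.42542 = CAD 72,788.33
CAD 72,788.33 ÷ 0.117865 = SEK 617,556.78
SEK 617,556.78 × 7.37259 = INR 4,552,992.94

INR 4,552,992.94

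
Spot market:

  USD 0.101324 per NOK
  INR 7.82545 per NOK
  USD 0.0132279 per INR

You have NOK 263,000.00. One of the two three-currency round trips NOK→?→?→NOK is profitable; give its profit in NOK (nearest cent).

Profitable loop is NOK → INR → USD → NOK:
NOK 263,000.00 × 7.82545 = INR 2,058,093.35
INR 2,058,093.35 × 0.0132279 = USD 27,224.25
USD 27,224.25 ÷ 0.101324 = NOK 268,685.14
Profit = NOK 268,685.14 − NOK 263,000.00

Profit: NOK 5,685.14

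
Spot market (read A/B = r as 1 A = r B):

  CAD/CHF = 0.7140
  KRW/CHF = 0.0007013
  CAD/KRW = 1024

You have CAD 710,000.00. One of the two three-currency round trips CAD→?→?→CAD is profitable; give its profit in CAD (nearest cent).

Profit: CAD 4,108.06

Profitable loop is CAD → KRW → CHF → CAD:
CAD 710,000.00 × 1024 = KRW 727,040,000
KRW 727,040,000 × 0.0007013 = CHF 509,873.15
CHF 509,873.15 ÷ 0.7140 = CAD 714,108.06
Profit = CAD 714,108.06 − CAD 710,000.00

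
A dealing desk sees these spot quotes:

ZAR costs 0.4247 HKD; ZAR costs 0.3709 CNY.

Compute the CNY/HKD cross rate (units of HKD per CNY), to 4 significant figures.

CNY/HKD = 1.145

1 CNY ÷ 0.3709 = 2.69614 ZAR
2.69614 ZAR × 0.4247 = 1.14505 HKD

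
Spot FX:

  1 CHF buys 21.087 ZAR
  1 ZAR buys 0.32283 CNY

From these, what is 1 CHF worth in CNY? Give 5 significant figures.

CHF/CNY = 6.8075

1 CHF × 21.087 = 21.087 ZAR
21.087 ZAR × 0.32283 = 6.80752 CNY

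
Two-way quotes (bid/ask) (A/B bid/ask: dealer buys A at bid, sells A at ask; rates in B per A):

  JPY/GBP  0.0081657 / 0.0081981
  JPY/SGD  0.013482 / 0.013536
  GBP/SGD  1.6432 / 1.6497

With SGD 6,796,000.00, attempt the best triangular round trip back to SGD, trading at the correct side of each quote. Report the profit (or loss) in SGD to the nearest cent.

Net result: SGD -21,308.76 (no profitable arbitrage after spreads)

Best loop SGD → GBP → JPY → SGD:
SGD 6,796,000.00 ÷ 1.6497 (buy GBP at ask) = GBP 4,119,536.89
GBP 4,119,536.89 ÷ 0.0081981 (buy JPY at ask) = JPY 502,498,980
JPY 502,498,980 × 0.013482 (sell JPY at bid) = SGD 6,774,691.24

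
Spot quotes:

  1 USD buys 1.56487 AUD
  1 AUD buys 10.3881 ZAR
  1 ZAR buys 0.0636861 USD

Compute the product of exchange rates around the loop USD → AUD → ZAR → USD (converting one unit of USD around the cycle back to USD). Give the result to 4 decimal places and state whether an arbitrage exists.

1.0353 (arbitrage exists)

Around USD → AUD → ZAR → USD: 1 × 1.56487 × 10.3881 × 0.0636861 = 1.035283
Product > 1; profitable direction is USD → AUD → ZAR → USD.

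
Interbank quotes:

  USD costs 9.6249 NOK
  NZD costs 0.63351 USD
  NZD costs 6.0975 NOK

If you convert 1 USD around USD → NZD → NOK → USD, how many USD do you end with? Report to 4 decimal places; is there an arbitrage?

Around USD → NZD → NOK → USD: 1 ÷ 0.63351 × 6.0975 ÷ 9.6249 = 1.000005
Product ≈ 1 (deviation 0.000%, within rounding noise).

1.0000 (no arbitrage)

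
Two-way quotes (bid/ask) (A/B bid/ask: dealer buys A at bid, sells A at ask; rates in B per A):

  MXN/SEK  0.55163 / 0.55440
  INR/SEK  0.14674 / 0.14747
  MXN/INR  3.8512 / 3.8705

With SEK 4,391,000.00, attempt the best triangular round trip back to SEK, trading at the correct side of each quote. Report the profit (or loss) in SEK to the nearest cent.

Best loop SEK → MXN → INR → SEK:
SEK 4,391,000.00 ÷ 0.55440 (buy MXN at ask) = MXN 7,920,274.17
MXN 7,920,274.17 × 3.8512 (sell MXN at bid) = INR 30,502,559.88
INR 30,502,559.88 × 0.14674 (sell INR at bid) = SEK 4,475,945.64

Net profit: SEK 84,945.64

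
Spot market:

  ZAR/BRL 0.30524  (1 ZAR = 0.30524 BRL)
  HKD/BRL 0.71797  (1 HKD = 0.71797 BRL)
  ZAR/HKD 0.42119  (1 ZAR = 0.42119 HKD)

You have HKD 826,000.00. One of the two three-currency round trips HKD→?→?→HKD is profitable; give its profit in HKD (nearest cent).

Profit: HKD 7,752.49

Profitable loop is HKD → ZAR → BRL → HKD:
HKD 826,000.00 ÷ 0.42119 = ZAR 1,961,110.19
ZAR 1,961,110.19 × 0.30524 = BRL 598,609.27
BRL 598,609.27 ÷ 0.71797 = HKD 833,752.49
Profit = HKD 833,752.49 − HKD 826,000.00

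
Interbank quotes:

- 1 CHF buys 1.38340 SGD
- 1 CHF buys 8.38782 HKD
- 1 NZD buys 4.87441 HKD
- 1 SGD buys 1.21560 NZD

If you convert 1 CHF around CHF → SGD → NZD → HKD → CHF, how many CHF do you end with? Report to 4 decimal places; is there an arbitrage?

0.9773 (arbitrage exists)

Around CHF → SGD → NZD → HKD → CHF: 1 × 1.38340 × 1.21560 × 4.87441 ÷ 8.38782 = 0.977263
Product < 1; profitable direction is CHF → HKD → NZD → SGD → CHF.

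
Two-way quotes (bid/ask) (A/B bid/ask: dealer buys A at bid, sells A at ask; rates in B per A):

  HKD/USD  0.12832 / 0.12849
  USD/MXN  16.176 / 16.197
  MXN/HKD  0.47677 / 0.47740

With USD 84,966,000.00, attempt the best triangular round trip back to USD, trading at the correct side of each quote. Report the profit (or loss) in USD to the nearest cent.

Best loop USD → HKD → MXN → USD:
USD 84,966,000.00 ÷ 0.12849 (buy HKD at ask) = HKD 661,265,468.13
HKD 661,265,468.13 ÷ 0.47740 (buy MXN at ask) = MXN 1,385,139,229.43
MXN 1,385,139,229.43 ÷ 16.197 (buy USD at ask) = USD 85,518,258.28

Net profit: USD 552,258.28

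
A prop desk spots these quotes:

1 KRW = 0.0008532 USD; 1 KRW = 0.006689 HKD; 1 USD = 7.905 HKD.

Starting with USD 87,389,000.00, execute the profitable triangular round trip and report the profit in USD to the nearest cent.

Profit: USD 725,685.36

Profitable loop is USD → HKD → KRW → USD:
USD 87,389,000.00 × 7.905 = HKD 690,810,045.00
HKD 690,810,045.00 ÷ 0.006689 = KRW 103,275,533,712
KRW 103,275,533,712 × 0.0008532 = USD 88,114,685.36
Profit = USD 88,114,685.36 − USD 87,389,000.00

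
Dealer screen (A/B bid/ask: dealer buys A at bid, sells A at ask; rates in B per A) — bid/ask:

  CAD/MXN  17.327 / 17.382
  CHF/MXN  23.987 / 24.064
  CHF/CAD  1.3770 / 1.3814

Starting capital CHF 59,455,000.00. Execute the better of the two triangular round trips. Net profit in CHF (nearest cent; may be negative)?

Net result: CHF -60,651.71 (no profitable arbitrage after spreads)

Best loop CHF → MXN → CAD → CHF:
CHF 59,455,000.00 × 23.987 (sell CHF at bid) = MXN 1,426,147,085.00
MXN 1,426,147,085.00 ÷ 17.382 (buy CAD at ask) = CAD 82,047,352.72
CAD 82,047,352.72 ÷ 1.3814 (buy CHF at ask) = CHF 59,394,348.29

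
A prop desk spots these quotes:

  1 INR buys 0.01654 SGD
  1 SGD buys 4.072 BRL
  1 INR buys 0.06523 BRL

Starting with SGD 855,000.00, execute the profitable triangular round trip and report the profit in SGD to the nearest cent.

Profit: SGD 27,799.36

Profitable loop is SGD → BRL → INR → SGD:
SGD 855,000.00 × 4.072 = BRL 3,481,560.00
BRL 3,481,560.00 ÷ 0.06523 = INR 53,373,601.10
INR 53,373,601.10 × 0.01654 = SGD 882,799.36
Profit = SGD 882,799.36 − SGD 855,000.00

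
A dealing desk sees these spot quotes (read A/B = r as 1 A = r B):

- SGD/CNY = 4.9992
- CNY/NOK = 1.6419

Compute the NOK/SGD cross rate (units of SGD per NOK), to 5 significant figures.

1 NOK ÷ 1.6419 = 0.60905 CNY
0.60905 CNY ÷ 4.9992 = 0.12183 SGD

NOK/SGD = 0.12183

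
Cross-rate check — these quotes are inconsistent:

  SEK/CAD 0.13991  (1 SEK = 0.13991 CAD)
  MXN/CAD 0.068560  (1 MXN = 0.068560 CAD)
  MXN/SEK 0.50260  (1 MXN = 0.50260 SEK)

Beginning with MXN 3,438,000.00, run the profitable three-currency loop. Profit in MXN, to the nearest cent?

Profitable loop is MXN → SEK → CAD → MXN:
MXN 3,438,000.00 × 0.50260 = SEK 1,727,938.80
SEK 1,727,938.80 × 0.13991 = CAD 241,755.92
CAD 241,755.92 ÷ 0.068560 = MXN 3,526,194.83
Profit = MXN 3,526,194.83 − MXN 3,438,000.00

Profit: MXN 88,194.83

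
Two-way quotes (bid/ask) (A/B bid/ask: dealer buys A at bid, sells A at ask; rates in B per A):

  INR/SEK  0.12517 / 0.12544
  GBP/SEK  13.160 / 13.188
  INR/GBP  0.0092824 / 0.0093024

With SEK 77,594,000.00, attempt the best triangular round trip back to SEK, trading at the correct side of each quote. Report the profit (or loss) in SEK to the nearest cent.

Best loop SEK → GBP → INR → SEK:
SEK 77,594,000.00 ÷ 13.188 (buy GBP at ask) = GBP 5,883,682.14
GBP 5,883,682.14 ÷ 0.0093024 (buy INR at ask) = INR 632,490,769.62
INR 632,490,769.62 × 0.12517 (sell INR at bid) = SEK 79,168,869.63

Net profit: SEK 1,574,869.63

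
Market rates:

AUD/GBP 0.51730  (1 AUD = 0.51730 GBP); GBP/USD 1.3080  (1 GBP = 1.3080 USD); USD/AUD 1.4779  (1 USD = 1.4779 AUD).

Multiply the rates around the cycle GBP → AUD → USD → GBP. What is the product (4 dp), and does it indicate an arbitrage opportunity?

Around GBP → AUD → USD → GBP: 1 ÷ 0.51730 ÷ 1.4779 ÷ 1.3080 = 1.000011
Product ≈ 1 (deviation 0.001%, within rounding noise).

1.0000 (no arbitrage)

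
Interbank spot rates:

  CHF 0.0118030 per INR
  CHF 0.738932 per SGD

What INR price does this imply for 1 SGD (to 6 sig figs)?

1 SGD × 0.738932 = 0.738932 CHF
0.738932 CHF ÷ 0.0118030 = 62.6054 INR

SGD/INR = 62.6054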